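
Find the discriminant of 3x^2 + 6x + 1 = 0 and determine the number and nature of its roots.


For ax^2 + bx + c = 0, discriminant D = b^2 - 4ac
Here a = 3, b = 6, c = 1
D = (6)^2 - 4(3)(1) = 36 - 12 = 24

D = 24 > 0 but not a perfect square
The equation has 2 distinct real irrational roots.

Discriminant = 24, 2 distinct real irrational roots


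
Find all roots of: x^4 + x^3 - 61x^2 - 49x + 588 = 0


Let p(x) = x^4 + x^3 - 61x^2 - 49x + 588. By the rational root theorem (leading coefficient 1), any rational root is an integer divisor of 588: try ±1, ±2, ... in turn.
Test x = 1: value = 480 ≠ 0.
Test x = -1: value = 576 ≠ 0.
Test x = 2: value = 270 ≠ 0.
Test x = -2: value = 450 ≠ 0.
Test x = 3: value = 0 ✓, so (x - 3) is a factor.
Synthetic division by (x - 3): bring down 1; 1(3) + 1 = 4; 4(3) - 61 = -49; (-49)(3) - 49 = -196; (-196)(3) + 588 = 0 → quotient x^3 + 4x^2 - 49x - 196, remainder 0.
Continue with the quotient x^3 + 4x^2 - 49x - 196 (candidates must divide 196).
Test x = 4: value = -264 ≠ 0.
Test x = -4: value = 0 ✓, so (x + 4) is a factor.
Synthetic division by (x + 4): bring down 1; 1(-4) + 4 = 0; 0(-4) - 49 = -49; (-49)(-4) - 196 = 0 → quotient x^2 - 49, remainder 0.
Solve the quadratic x^2 - 49 = 0: discriminant = 0^2 - 4(1)(-49) = 0 + 196 = 196.
sqrt(196) = 14, so x = (0 ± 14)/2: x = 7 or x = -7.
Collecting all roots found:

x = -7, x = -4, x = 3, x = 7


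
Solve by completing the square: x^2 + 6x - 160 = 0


Start: x^2 + 6x - 160 = 0
Move constant: x^2 + 6x = 160
Half of 6 is 3, squared is 9
Add 9 to both sides: x^2 + 6x + 9 = 169
(x + 3)^2 = 169
x + 3 = ±13
x = -3 + 13 = 10 or x = -3 - 13 = -16

x = -16, x = 10


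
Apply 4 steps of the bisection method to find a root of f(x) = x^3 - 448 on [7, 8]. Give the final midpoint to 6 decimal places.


f(x) = x^3 - 448
f(7) = -105 < 0
f(8) = 64 > 0

Step 1: midpoint = (7.000000 + 8.000000)/2 = 7.500000
  f(7.500000) = -26.125000
  f(mid) < 0, so root is in [7.500000, 8.000000]

Step 2: midpoint = (7.500000 + 8.000000)/2 = 7.750000
  f(7.750000) = 17.484375
  f(mid) > 0, so root is in [7.500000, 7.750000]

Step 3: midpoint = (7.500000 + 7.750000)/2 = 7.625000
  f(7.625000) = -4.677734
  f(mid) < 0, so root is in [7.625000, 7.750000]

Step 4: midpoint = (7.625000 + 7.750000)/2 = 7.687500
  f(7.687500) = 6.313232
  f(mid) > 0, so root is in [7.625000, 7.687500]

midpoint = 7.687500


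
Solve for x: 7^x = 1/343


Express both sides with the same base.
1/343 = 7^(-3)
Since the bases match: x = -3

x = -3


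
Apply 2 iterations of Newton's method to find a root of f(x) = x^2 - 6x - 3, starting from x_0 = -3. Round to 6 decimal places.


Newton's method: x_(n+1) = x_n - f(x_n)/f'(x_n)
f(x) = x^2 - 6x - 3
f'(x) = 2x - 6

Iteration 1:
  f(-3.000000) = 24.000000
  f'(-3.000000) = -12.000000
  x_1 = -3.000000 - (24.000000)/(-12.000000) = -1.000000

Iteration 2:
  f(-1.000000) = 4.000000
  f'(-1.000000) = -8.000000
  x_2 = -1.000000 - (4.000000)/(-8.000000) = -0.500000

x_2 = -0.500000


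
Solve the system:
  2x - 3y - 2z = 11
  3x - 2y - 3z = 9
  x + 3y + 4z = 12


Using Cramer's rule. Expand each determinant along the first row.
D  = 2*[(-2)*4 - (-3)*3] - (-3)*[3*4 - (-3)*1] + (-2)*[3*3 - (-2)*1]
  = 2*(1) - (-3)*(15) + (-2)*(11) = 25
Dx = 11*[(-2)*4 - (-3)*3] - (-3)*[9*4 - (-3)*12] + (-2)*[9*3 - (-2)*12]
  = 11*(1) - (-3)*(72) + (-2)*(51) = 125
Dy = 2*[9*4 - (-3)*12] - 11*[3*4 - (-3)*1] + (-2)*[3*12 - 9*1]
  = 2*(72) - 11*(15) + (-2)*(27) = -75
Dz = 2*[(-2)*12 - 9*3] - (-3)*[3*12 - 9*1] + 11*[3*3 - (-2)*1]
  = 2*(-51) - (-3)*(27) + 11*(11) = 100
x = Dx/D = 125/25 = 5, y = Dy/D = -75/25 = -3, z = Dz/D = 100/25 = 4
Check eq1: (2)(5) + (-3)(-3) + (-2)(4) = 11 = 11 ✓
Check eq2: (3)(5) + (-2)(-3) + (-3)(4) = 9 = 9 ✓
Check eq3: (1)(5) + (3)(-3) + (4)(4) = 12 = 12 ✓

x = 5, y = -3, z = 4


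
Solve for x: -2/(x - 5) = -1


Multiply both sides by (x - 5): -2 = -1(x - 5)
Distribute: -2 = -x + 5
-x = -2 - 5 = -7
x = 7

x = 7


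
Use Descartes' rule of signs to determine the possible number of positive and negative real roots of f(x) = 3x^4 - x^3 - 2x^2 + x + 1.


Descartes' rule of signs:

For positive roots, count sign changes in f(x) = 3x^4 - x^3 - 2x^2 + x + 1:
Signs of coefficients: +, -, -, +, +
Number of sign changes: 2
Possible positive real roots: 2, 0

For negative roots, examine f(-x) = 3x^4 + x^3 - 2x^2 - x + 1:
Signs of coefficients: +, +, -, -, +
Number of sign changes: 2
Possible negative real roots: 2, 0

Positive roots: 2 or 0; Negative roots: 2 or 0


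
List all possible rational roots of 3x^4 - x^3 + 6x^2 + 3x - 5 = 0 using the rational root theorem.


Rational root theorem: possible roots are ±p/q where:
  p divides the constant term (-5): p ∈ {1, 5}
  q divides the leading coefficient (3): q ∈ {1, 3}

All possible rational roots: -5, -5/3, -1, -1/3, 1/3, 1, 5/3, 5

-5, -5/3, -1, -1/3, 1/3, 1, 5/3, 5


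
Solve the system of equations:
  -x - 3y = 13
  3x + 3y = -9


Using Cramer's rule:
Determinant D = (-1)(3) - (3)(-3) = -3 + 9 = 6
Dx = (13)(3) - (-9)(-3) = 39 - 27 = 12
Dy = (-1)(-9) - (3)(13) = 9 - 39 = -30
x = Dx/D = 12/6 = 2
y = Dy/D = -30/6 = -5

x = 2, y = -5


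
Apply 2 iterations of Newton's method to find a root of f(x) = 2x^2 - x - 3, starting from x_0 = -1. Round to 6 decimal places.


Newton's method: x_(n+1) = x_n - f(x_n)/f'(x_n)
f(x) = 2x^2 - x - 3
f'(x) = 4x - 1

Iteration 1:
  f(-1.000000) = 0.000000
  f'(-1.000000) = -5.000000
  x_1 = -1.000000 - (0.000000)/(-5.000000) = -1.000000

Iteration 2:
  f(-1.000000) = 0.000000
  f'(-1.000000) = -5.000000
  x_2 = -1.000000 - (0.000000)/(-5.000000) = -1.000000

x_2 = -1.000000


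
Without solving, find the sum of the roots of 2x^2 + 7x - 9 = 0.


By Vieta's formulas for ax^2 + bx + c = 0:
  Sum of roots = -b/a
  Product of roots = c/a

Here a = 2, b = 7, c = -9
Sum = -(7)/2 = -7/2
Product = -9/2 = -9/2

Sum = -7/2


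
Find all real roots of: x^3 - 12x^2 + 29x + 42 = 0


Let p(x) = x^3 - 12x^2 + 29x + 42. By the rational root theorem (leading coefficient 1), any rational root is an integer divisor of 42: try ±1, ±2, ... in turn.
Test x = 1: value = 60 ≠ 0.
Test x = -1: value = 0 ✓, so (x + 1) is a factor.
Synthetic division by (x + 1): bring down 1; 1(-1) - 12 = -13; (-13)(-1) + 29 = 42; 42(-1) + 42 = 0 → quotient x^2 - 13x + 42, remainder 0.
Solve the quadratic x^2 - 13x + 42 = 0: discriminant = (-13)^2 - 4(1)(42) = 169 - 168 = 1.
sqrt(1) = 1, so x = (13 ± 1)/2: x = 7 or x = 6.

x = -1, x = 6, x = 7


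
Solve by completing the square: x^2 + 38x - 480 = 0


Start: x^2 + 38x - 480 = 0
Move constant: x^2 + 38x = 480
Half of 38 is 19, squared is 361
Add 361 to both sides: x^2 + 38x + 361 = 841
(x + 19)^2 = 841
x + 19 = ±29
x = -19 + 29 = 10 or x = -19 - 29 = -48

x = -48, x = 10


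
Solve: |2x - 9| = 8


An absolute value equation |expr| = 8 gives two cases:
Case 1: 2x - 9 = 8
  2x = 17, so x = 17/2
Case 2: 2x - 9 = -8
  2x = 1, so x = 1/2

x = 1/2, x = 17/2


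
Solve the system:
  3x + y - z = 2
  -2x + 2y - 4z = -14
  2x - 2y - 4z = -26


Using Cramer's rule. Expand each determinant along the first row.
D  = 3*[2*(-4) - (-4)*(-2)] - 1*[(-2)*(-4) - (-4)*2] + (-1)*[(-2)*(-2) - 2*2]
  = 3*(-16) - 1*(16) + (-1)*(0) = -64
Dx = 2*[2*(-4) - (-4)*(-2)] - 1*[(-14)*(-4) - (-4)*(-26)] + (-1)*[(-14)*(-2) - 2*(-26)]
  = 2*(-16) - 1*(-48) + (-1)*(80) = -64
Dy = 3*[(-14)*(-4) - (-4)*(-26)] - 2*[(-2)*(-4) - (-4)*2] + (-1)*[(-2)*(-26) - (-14)*2]
  = 3*(-48) - 2*(16) + (-1)*(80) = -256
Dz = 3*[2*(-26) - (-14)*(-2)] - 1*[(-2)*(-26) - (-14)*2] + 2*[(-2)*(-2) - 2*2]
  = 3*(-80) - 1*(80) + 2*(0) = -320
x = Dx/D = -64/-64 = 1, y = Dy/D = -256/-64 = 4, z = Dz/D = -320/-64 = 5
Check eq1: (3)(1) + (1)(4) + (-1)(5) = 2 = 2 ✓
Check eq2: (-2)(1) + (2)(4) + (-4)(5) = -14 = -14 ✓
Check eq3: (2)(1) + (-2)(4) + (-4)(5) = -26 = -26 ✓

x = 1, y = 4, z = 5


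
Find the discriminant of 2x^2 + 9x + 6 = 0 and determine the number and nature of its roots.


For ax^2 + bx + c = 0, discriminant D = b^2 - 4ac
Here a = 2, b = 9, c = 6
D = (9)^2 - 4(2)(6) = 81 - 48 = 33

D = 33 > 0 but not a perfect square
The equation has 2 distinct real irrational roots.

Discriminant = 33, 2 distinct real irrational roots


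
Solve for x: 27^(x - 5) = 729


Express both sides with the same base.
729 = 27^2
Since the bases match, equate exponents: x - 5 = 2
So x = 2 - (-5) = 7

x = 7


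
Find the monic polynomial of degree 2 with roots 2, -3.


A monic polynomial with roots 2, -3 is:
p(x) = (x - 2)(x + 3)
After multiplying by (x - 2): x - 2
After multiplying by (x + 3): x^2 + x - 6

x^2 + x - 6


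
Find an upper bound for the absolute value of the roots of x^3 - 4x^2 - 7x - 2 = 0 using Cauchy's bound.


Cauchy's bound: all roots r satisfy |r| <= 1 + max(|a_i/a_n|) for i = 0,...,n-1
where a_n is the leading coefficient.

Coefficients: [1, -4, -7, -2]
Leading coefficient a_n = 1
Ratios |a_i/a_n|: 4, 7, 2
Maximum ratio: 7
Cauchy's bound: |r| <= 1 + 7 = 8

Upper bound = 8


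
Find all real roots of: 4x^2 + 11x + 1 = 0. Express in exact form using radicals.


Using the quadratic formula: x = (-b ± sqrt(b^2 - 4ac)) / (2a)
Here a = 4, b = 11, c = 1
Discriminant = b^2 - 4ac = 11^2 - 4(4)(1) = 121 - 16 = 105
Since discriminant = 105 > 0, there are two real roots.
x = (-11 ± sqrt(105)) / 8
Numerically: x ≈ -0.0941 or x ≈ -2.6559

x = (-11 + sqrt(105)) / 8 or x = (-11 - sqrt(105)) / 8


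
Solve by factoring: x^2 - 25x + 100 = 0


We need two numbers that multiply to 100 and add to -25.
Those numbers are -20 and -5 (since (-20) * (-5) = 100 and (-20) + (-5) = -25).
So x^2 - 25x + 100 = (x - 20)(x - 5) = 0
Setting each factor to zero: x = 20 or x = 5

x = 5, x = 20


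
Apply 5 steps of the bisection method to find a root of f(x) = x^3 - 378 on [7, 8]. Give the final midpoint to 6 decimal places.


f(x) = x^3 - 378
f(7) = -35 < 0
f(8) = 134 > 0

Step 1: midpoint = (7.000000 + 8.000000)/2 = 7.500000
  f(7.500000) = 43.875000
  f(mid) > 0, so root is in [7.000000, 7.500000]

Step 2: midpoint = (7.000000 + 7.500000)/2 = 7.250000
  f(7.250000) = 3.078125
  f(mid) > 0, so root is in [7.000000, 7.250000]

Step 3: midpoint = (7.000000 + 7.250000)/2 = 7.125000
  f(7.125000) = -16.294922
  f(mid) < 0, so root is in [7.125000, 7.250000]

Step 4: midpoint = (7.125000 + 7.250000)/2 = 7.187500
  f(7.187500) = -6.692627
  f(mid) < 0, so root is in [7.187500, 7.250000]

Step 5: midpoint = (7.187500 + 7.250000)/2 = 7.218750
  f(7.218750) = -1.828400
  f(mid) < 0, so root is in [7.218750, 7.250000]

midpoint = 7.218750


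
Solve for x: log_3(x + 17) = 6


Convert to exponential form: x + 17 = 3^6 = 729
x = 729 - 17 = 712
Check: log_3(712 + 17) = log_3(729) = log_3(729) = 6 ✓

x = 712


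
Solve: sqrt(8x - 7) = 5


Square both sides: 8x - 7 = 5^2 = 25
8x = 25 + 7 = 32
x = 4
Check: sqrt(8*4 - 7) = sqrt(25) = 5 ✓

x = 4


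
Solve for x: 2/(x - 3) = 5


Multiply both sides by (x - 3): 2 = 5(x - 3)
Distribute: 2 = 5x - 15
5x = 2 + 15 = 17
x = 17/5

x = 17/5


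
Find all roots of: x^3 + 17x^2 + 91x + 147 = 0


Let p(x) = x^3 + 17x^2 + 91x + 147. By the rational root theorem (leading coefficient 1), any rational root is an integer divisor of 147: try ±1, ±2, ... in turn.
Test x = 1: value = 256 ≠ 0.
Test x = -1: value = 72 ≠ 0.
Test x = 3: value = 600 ≠ 0.
Test x = -3: value = 0 ✓, so (x + 3) is a factor.
Synthetic division by (x + 3): bring down 1; 1(-3) + 17 = 14; 14(-3) + 91 = 49; 49(-3) + 147 = 0 → quotient x^2 + 14x + 49, remainder 0.
Solve the quadratic x^2 + 14x + 49 = 0: discriminant = 14^2 - 4(1)(49) = 196 - 196 = 0.
Discriminant = 0, so a double root: x = -14/2 = -7.
Collecting all roots found:

x = -7 (multiplicity 2), x = -3


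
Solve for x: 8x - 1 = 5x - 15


Starting with: 8x - 1 = 5x - 15
Move all x terms to left: (8 - 5)x = -15 + 1
Simplify: 3x = -14
Divide both sides by 3: x = -14/3

x = -14/3


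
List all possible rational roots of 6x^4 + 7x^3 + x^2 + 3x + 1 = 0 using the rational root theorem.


Rational root theorem: possible roots are ±p/q where:
  p divides the constant term (1): p ∈ {1}
  q divides the leading coefficient (6): q ∈ {1, 2, 3, 6}

All possible rational roots: -1, -1/2, -1/3, -1/6, 1/6, 1/3, 1/2, 1

-1, -1/2, -1/3, -1/6, 1/6, 1/3, 1/2, 1


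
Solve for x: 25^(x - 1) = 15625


Express both sides with the same base.
15625 = 25^3
Since the bases match, equate exponents: x - 1 = 3
So x = 3 - (-1) = 4

x = 4


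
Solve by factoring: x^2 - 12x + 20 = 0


We need two numbers that multiply to 20 and add to -12.
Those numbers are -2 and -10 (since (-2) * (-10) = 20 and (-2) + (-10) = -12).
So x^2 - 12x + 20 = (x - 2)(x - 10) = 0
Setting each factor to zero: x = 2 or x = 10

x = 2, x = 10


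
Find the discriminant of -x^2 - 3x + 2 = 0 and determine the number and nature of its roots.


For ax^2 + bx + c = 0, discriminant D = b^2 - 4ac
Here a = -1, b = -3, c = 2
D = (-3)^2 - 4(-1)(2) = 9 + 8 = 17

D = 17 > 0 but not a perfect square
The equation has 2 distinct real irrational roots.

Discriminant = 17, 2 distinct real irrational roots


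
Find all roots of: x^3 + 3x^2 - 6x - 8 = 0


Let p(x) = x^3 + 3x^2 - 6x - 8. By the rational root theorem (leading coefficient 1), any rational root is an integer divisor of 8: try ±1, ±2, ... in turn.
Test x = 1: value = -10 ≠ 0.
Test x = -1: value = 0 ✓, so (x + 1) is a factor.
Synthetic division by (x + 1): bring down 1; 1(-1) + 3 = 2; 2(-1) - 6 = -8; (-8)(-1) - 8 = 0 → quotient x^2 + 2x - 8, remainder 0.
Solve the quadratic x^2 + 2x - 8 = 0: discriminant = 2^2 - 4(1)(-8) = 4 + 32 = 36.
sqrt(36) = 6, so x = (-2 ± 6)/2: x = 2 or x = -4.
Collecting all roots found:

x = -4, x = -1, x = 2


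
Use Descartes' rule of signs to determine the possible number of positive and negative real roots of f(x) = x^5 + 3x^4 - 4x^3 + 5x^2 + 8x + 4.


Descartes' rule of signs:

For positive roots, count sign changes in f(x) = x^5 + 3x^4 - 4x^3 + 5x^2 + 8x + 4:
Signs of coefficients: +, +, -, +, +, +
Number of sign changes: 2
Possible positive real roots: 2, 0

For negative roots, examine f(-x) = -x^5 + 3x^4 + 4x^3 + 5x^2 - 8x + 4:
Signs of coefficients: -, +, +, +, -, +
Number of sign changes: 3
Possible negative real roots: 3, 1

Positive roots: 2 or 0; Negative roots: 3 or 1


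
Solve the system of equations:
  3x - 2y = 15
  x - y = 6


Using Cramer's rule:
Determinant D = (3)(-1) - (1)(-2) = -3 + 2 = -1
Dx = (15)(-1) - (6)(-2) = -15 + 12 = -3
Dy = (3)(6) - (1)(15) = 18 - 15 = 3
x = Dx/D = -3/-1 = 3
y = Dy/D = 3/-1 = -3

x = 3, y = -3


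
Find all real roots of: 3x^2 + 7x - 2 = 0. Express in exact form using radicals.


Using the quadratic formula: x = (-b ± sqrt(b^2 - 4ac)) / (2a)
Here a = 3, b = 7, c = -2
Discriminant = b^2 - 4ac = 7^2 - 4(3)(-2) = 49 + 24 = 73
Since discriminant = 73 > 0, there are two real roots.
x = (-7 ± sqrt(73)) / 6
Numerically: x ≈ 0.2573 or x ≈ -2.5907

x = (-7 + sqrt(73)) / 6 or x = (-7 - sqrt(73)) / 6


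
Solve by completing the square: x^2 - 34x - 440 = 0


Start: x^2 - 34x - 440 = 0
Move constant: x^2 - 34x = 440
Half of -34 is -17, squared is 289
Add 289 to both sides: x^2 - 34x + 289 = 729
(x - 17)^2 = 729
x - 17 = ±27
x = 17 + 27 = 44 or x = 17 - 27 = -10

x = -10, x = 44


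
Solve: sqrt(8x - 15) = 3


Square both sides: 8x - 15 = 3^2 = 9
8x = 9 + 15 = 24
x = 3
Check: sqrt(8*3 - 15) = sqrt(9) = 3 ✓

x = 3


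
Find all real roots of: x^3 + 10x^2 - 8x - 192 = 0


Let p(x) = x^3 + 10x^2 - 8x - 192. By the rational root theorem (leading coefficient 1), any rational root is an integer divisor of 192: try ±1, ±2, ... in turn.
Test x = 1: value = -189 ≠ 0.
Test x = -1: value = -175 ≠ 0.
Test x = 2: value = -160 ≠ 0.
Test x = -2: value = -144 ≠ 0.
Test x = 3: value = -99 ≠ 0.
Test x = -3: value = -105 ≠ 0.
Test x = 4: value = 0 ✓, so (x - 4) is a factor.
Synthetic division by (x - 4): bring down 1; 1(4) + 10 = 14; 14(4) - 8 = 48; 48(4) - 192 = 0 → quotient x^2 + 14x + 48, remainder 0.
Solve the quadratic x^2 + 14x + 48 = 0: discriminant = 14^2 - 4(1)(48) = 196 - 192 = 4.
sqrt(4) = 2, so x = (-14 ± 2)/2: x = -6 or x = -8.

x = -8, x = -6, x = 4


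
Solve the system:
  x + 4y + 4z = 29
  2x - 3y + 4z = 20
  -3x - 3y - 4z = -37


Using Cramer's rule. Expand each determinant along the first row.
D  = 1*[(-3)*(-4) - 4*(-3)] - 4*[2*(-4) - 4*(-3)] + 4*[2*(-3) - (-3)*(-3)]
  = 1*(24) - 4*(4) + 4*(-15) = -52
Dx = 29*[(-3)*(-4) - 4*(-3)] - 4*[20*(-4) - 4*(-37)] + 4*[20*(-3) - (-3)*(-37)]
  = 29*(24) - 4*(68) + 4*(-171) = -260
Dy = 1*[20*(-4) - 4*(-37)] - 29*[2*(-4) - 4*(-3)] + 4*[2*(-37) - 20*(-3)]
  = 1*(68) - 29*(4) + 4*(-14) = -104
Dz = 1*[(-3)*(-37) - 20*(-3)] - 4*[2*(-37) - 20*(-3)] + 29*[2*(-3) - (-3)*(-3)]
  = 1*(171) - 4*(-14) + 29*(-15) = -208
x = Dx/D = -260/-52 = 5, y = Dy/D = -104/-52 = 2, z = Dz/D = -208/-52 = 4
Check eq1: (1)(5) + (4)(2) + (4)(4) = 29 = 29 ✓
Check eq2: (2)(5) + (-3)(2) + (4)(4) = 20 = 20 ✓
Check eq3: (-3)(5) + (-3)(2) + (-4)(4) = -37 = -37 ✓

x = 5, y = 2, z = 4


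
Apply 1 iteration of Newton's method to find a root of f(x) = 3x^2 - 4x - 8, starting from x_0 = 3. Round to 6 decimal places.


Newton's method: x_(n+1) = x_n - f(x_n)/f'(x_n)
f(x) = 3x^2 - 4x - 8
f'(x) = 6x - 4

Iteration 1:
  f(3.000000) = 7.000000
  f'(3.000000) = 14.000000
  x_1 = 3.000000 - (7.000000)/(14.000000) = 2.500000

x_1 = 2.500000


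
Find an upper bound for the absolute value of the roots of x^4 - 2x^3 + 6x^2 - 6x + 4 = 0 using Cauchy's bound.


Cauchy's bound: all roots r satisfy |r| <= 1 + max(|a_i/a_n|) for i = 0,...,n-1
where a_n is the leading coefficient.

Coefficients: [1, -2, 6, -6, 4]
Leading coefficient a_n = 1
Ratios |a_i/a_n|: 2, 6, 6, 4
Maximum ratio: 6
Cauchy's bound: |r| <= 1 + 6 = 7

Upper bound = 7


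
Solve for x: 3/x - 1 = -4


Subtract -1 from both sides: 3/x = -3
Multiply both sides by x: 3 = -3 * x
Divide by -3: x = -1

x = -1


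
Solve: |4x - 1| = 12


An absolute value equation |expr| = 12 gives two cases:
Case 1: 4x - 1 = 12
  4x = 13, so x = 13/4
Case 2: 4x - 1 = -12
  4x = -11, so x = -11/4

x = -11/4, x = 13/4


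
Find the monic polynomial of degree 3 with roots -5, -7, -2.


A monic polynomial with roots -5, -7, -2 is:
p(x) = (x + 5)(x + 7)(x + 2)
After multiplying by (x + 5): x + 5
After multiplying by (x + 7): x^2 + 12x + 35
After multiplying by (x + 2): x^3 + 14x^2 + 59x + 70

x^3 + 14x^2 + 59x + 70


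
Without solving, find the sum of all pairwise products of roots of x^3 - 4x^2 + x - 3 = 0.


By Vieta's formulas for x^3 + bx^2 + cx + d = 0:
  r1 + r2 + r3 = -b/a = 4
  r1*r2 + r1*r3 + r2*r3 = c/a = 1
  r1*r2*r3 = -d/a = 3


Sum of pairwise products = 1


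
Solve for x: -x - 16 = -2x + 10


Starting with: -x - 16 = -2x + 10
Move all x terms to left: (-1 + 2)x = 10 + 16
Simplify: x = 26
Divide both sides by 1: x = 26

x = 26


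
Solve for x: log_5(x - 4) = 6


Convert to exponential form: x - 4 = 5^6 = 15625
x = 15625 + 4 = 15629
Check: log_5(15629 - 4) = log_5(15625) = log_5(15625) = 6 ✓

x = 15629


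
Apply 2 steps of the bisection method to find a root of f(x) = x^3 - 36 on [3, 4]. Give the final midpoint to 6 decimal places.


f(x) = x^3 - 36
f(3) = -9 < 0
f(4) = 28 > 0

Step 1: midpoint = (3.000000 + 4.000000)/2 = 3.500000
  f(3.500000) = 6.875000
  f(mid) > 0, so root is in [3.000000, 3.500000]

Step 2: midpoint = (3.000000 + 3.500000)/2 = 3.250000
  f(3.250000) = -1.671875
  f(mid) < 0, so root is in [3.250000, 3.500000]

midpoint = 3.250000


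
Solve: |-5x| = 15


An absolute value equation |expr| = 15 gives two cases:
Case 1: -5x = 15
  -5x = 15, so x = -3
Case 2: -5x = -15
  -5x = -15, so x = 3

x = -3, x = 3


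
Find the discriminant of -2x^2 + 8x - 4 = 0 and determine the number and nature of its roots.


For ax^2 + bx + c = 0, discriminant D = b^2 - 4ac
Here a = -2, b = 8, c = -4
D = (8)^2 - 4(-2)(-4) = 64 - 32 = 32

D = 32 > 0 but not a perfect square
The equation has 2 distinct real irrational roots.

Discriminant = 32, 2 distinct real irrational roots


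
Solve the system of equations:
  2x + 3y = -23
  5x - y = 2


Using Cramer's rule:
Determinant D = (2)(-1) - (5)(3) = -2 - 15 = -17
Dx = (-23)(-1) - (2)(3) = 23 - 6 = 17
Dy = (2)(2) - (5)(-23) = 4 + 115 = 119
x = Dx/D = 17/-17 = -1
y = Dy/D = 119/-17 = -7

x = -1, y = -7


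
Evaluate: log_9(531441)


We need the exponent such that 9^? = 531441
9^6 = 531441
Therefore log_9(531441) = 6

6


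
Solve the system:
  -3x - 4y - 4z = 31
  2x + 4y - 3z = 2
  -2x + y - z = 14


Using Cramer's rule. Expand each determinant along the first row.
D  = (-3)*[4*(-1) - (-3)*1] - (-4)*[2*(-1) - (-3)*(-2)] + (-4)*[2*1 - 4*(-2)]
  = (-3)*(-1) - (-4)*(-8) + (-4)*(10) = -69
Dx = 31*[4*(-1) - (-3)*1] - (-4)*[2*(-1) - (-3)*14] + (-4)*[2*1 - 4*14]
  = 31*(-1) - (-4)*(40) + (-4)*(-54) = 345
Dy = (-3)*[2*(-1) - (-3)*14] - 31*[2*(-1) - (-3)*(-2)] + (-4)*[2*14 - 2*(-2)]
  = (-3)*(40) - 31*(-8) + (-4)*(32) = 0
Dz = (-3)*[4*14 - 2*1] - (-4)*[2*14 - 2*(-2)] + 31*[2*1 - 4*(-2)]
  = (-3)*(54) - (-4)*(32) + 31*(10) = 276
x = Dx/D = 345/-69 = -5, y = Dy/D = 0/-69 = 0, z = Dz/D = 276/-69 = -4
Check eq1: (-3)(-5) + (-4)(0) + (-4)(-4) = 31 = 31 ✓
Check eq2: (2)(-5) + (4)(0) + (-3)(-4) = 2 = 2 ✓
Check eq3: (-2)(-5) + (1)(0) + (-1)(-4) = 14 = 14 ✓

x = -5, y = 0, z = -4


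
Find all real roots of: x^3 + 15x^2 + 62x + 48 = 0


Let p(x) = x^3 + 15x^2 + 62x + 48. By the rational root theorem (leading coefficient 1), any rational root is an integer divisor of 48: try ±1, ±2, ... in turn.
Test x = 1: value = 126 ≠ 0.
Test x = -1: value = 0 ✓, so (x + 1) is a factor.
Synthetic division by (x + 1): bring down 1; 1(-1) + 15 = 14; 14(-1) + 62 = 48; 48(-1) + 48 = 0 → quotient x^2 + 14x + 48, remainder 0.
Solve the quadratic x^2 + 14x + 48 = 0: discriminant = 14^2 - 4(1)(48) = 196 - 192 = 4.
sqrt(4) = 2, so x = (-14 ± 2)/2: x = -6 or x = -8.

x = -8, x = -6, x = -1


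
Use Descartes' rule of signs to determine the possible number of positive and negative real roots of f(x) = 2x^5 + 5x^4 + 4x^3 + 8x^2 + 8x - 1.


Descartes' rule of signs:

For positive roots, count sign changes in f(x) = 2x^5 + 5x^4 + 4x^3 + 8x^2 + 8x - 1:
Signs of coefficients: +, +, +, +, +, -
Number of sign changes: 1
Possible positive real roots: 1

For negative roots, examine f(-x) = -2x^5 + 5x^4 - 4x^3 + 8x^2 - 8x - 1:
Signs of coefficients: -, +, -, +, -, -
Number of sign changes: 4
Possible negative real roots: 4, 2, 0

Positive roots: 1; Negative roots: 4 or 2 or 0


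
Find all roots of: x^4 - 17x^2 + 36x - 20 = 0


Let p(x) = x^4 - 17x^2 + 36x - 20. By the rational root theorem (leading coefficient 1), any rational root is an integer divisor of 20: try ±1, ±2, ... in turn.
Test x = 1: value = 0 ✓, so (x - 1) is a factor.
Synthetic division by (x - 1): bring down 1; 1(1) + 0 = 1; 1(1) - 17 = -16; (-16)(1) + 36 = 20; 20(1) - 20 = 0 → quotient x^3 + x^2 - 16x + 20, remainder 0.
Continue with the quotient x^3 + x^2 - 16x + 20 (candidates must divide 20; re-test x = 1 first in case it repeats).
Test x = 1: value = 6 ≠ 0.
Test x = -1: value = 36 ≠ 0.
Test x = 2: value = 0 ✓, so (x - 2) is a factor.
Synthetic division by (x - 2): bring down 1; 1(2) + 1 = 3; 3(2) - 16 = -10; (-10)(2) + 20 = 0 → quotient x^2 + 3x - 10, remainder 0.
Solve the quadratic x^2 + 3x - 10 = 0: discriminant = 3^2 - 4(1)(-10) = 9 + 40 = 49.
sqrt(49) = 7, so x = (-3 ± 7)/2: x = 2 or x = -5.
Collecting all roots found:

x = -5, x = 1, x = 2 (multiplicity 2)


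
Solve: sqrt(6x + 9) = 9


Square both sides: 6x + 9 = 9^2 = 81
6x = 81 - 9 = 72
x = 12
Check: sqrt(6*12 + 9) = sqrt(81) = 9 ✓

x = 12


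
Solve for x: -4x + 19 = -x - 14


Starting with: -4x + 19 = -x - 14
Move all x terms to left: (-4 + 1)x = -14 - 19
Simplify: -3x = -33
Divide both sides by -3: x = 11

x = 11


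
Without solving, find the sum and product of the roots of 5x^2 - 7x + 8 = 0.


By Vieta's formulas for ax^2 + bx + c = 0:
  Sum of roots = -b/a
  Product of roots = c/a

Here a = 5, b = -7, c = 8
Sum = -(-7)/5 = 7/5
Product = 8/5 = 8/5

Sum = 7/5, Product = 8/5


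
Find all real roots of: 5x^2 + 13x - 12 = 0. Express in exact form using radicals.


Using the quadratic formula: x = (-b ± sqrt(b^2 - 4ac)) / (2a)
Here a = 5, b = 13, c = -12
Discriminant = b^2 - 4ac = 13^2 - 4(5)(-12) = 169 + 240 = 409
Since discriminant = 409 > 0, there are two real roots.
x = (-13 ± sqrt(409)) / 10
Numerically: x ≈ 0.7224 or x ≈ -3.3224

x = (-13 + sqrt(409)) / 10 or x = (-13 - sqrt(409)) / 10


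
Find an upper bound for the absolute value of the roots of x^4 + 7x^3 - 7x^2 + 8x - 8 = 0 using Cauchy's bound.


Cauchy's bound: all roots r satisfy |r| <= 1 + max(|a_i/a_n|) for i = 0,...,n-1
where a_n is the leading coefficient.

Coefficients: [1, 7, -7, 8, -8]
Leading coefficient a_n = 1
Ratios |a_i/a_n|: 7, 7, 8, 8
Maximum ratio: 8
Cauchy's bound: |r| <= 1 + 8 = 9

Upper bound = 9


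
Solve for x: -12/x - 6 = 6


Subtract -6 from both sides: -12/x = 12
Multiply both sides by x: -12 = 12 * x
Divide by 12: x = -1

x = -1


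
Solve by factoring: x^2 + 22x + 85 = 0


We need two numbers that multiply to 85 and add to 22.
Those numbers are 5 and 17 (since 5 * 17 = 85 and 5 + 17 = 22).
So x^2 + 22x + 85 = (x + 5)(x + 17) = 0
Setting each factor to zero: x = -5 or x = -17

x = -17, x = -5


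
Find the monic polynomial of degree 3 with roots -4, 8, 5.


A monic polynomial with roots -4, 8, 5 is:
p(x) = (x + 4)(x - 8)(x - 5)
After multiplying by (x + 4): x + 4
After multiplying by (x - 8): x^2 - 4x - 32
After multiplying by (x - 5): x^3 - 9x^2 - 12x + 160

x^3 - 9x^2 - 12x + 160


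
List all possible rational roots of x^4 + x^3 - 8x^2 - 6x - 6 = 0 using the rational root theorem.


Rational root theorem: possible roots are ±p/q where:
  p divides the constant term (-6): p ∈ {1, 2, 3, 6}
  q divides the leading coefficient (1): q ∈ {1}

All possible rational roots: -6, -3, -2, -1, 1, 2, 3, 6

-6, -3, -2, -1, 1, 2, 3, 6


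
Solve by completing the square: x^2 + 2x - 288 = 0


Start: x^2 + 2x - 288 = 0
Move constant: x^2 + 2x = 288
Half of 2 is 1, squared is 1
Add 1 to both sides: x^2 + 2x + 1 = 289
(x + 1)^2 = 289
x + 1 = ±17
x = -1 + 17 = 16 or x = -1 - 17 = -18

x = -18, x = 16


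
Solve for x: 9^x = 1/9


Express both sides with the same base.
1/9 = 9^(-1)
Since the bases match: x = -1

x = -1


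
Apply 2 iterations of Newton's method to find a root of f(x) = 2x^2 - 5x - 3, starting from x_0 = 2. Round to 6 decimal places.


Newton's method: x_(n+1) = x_n - f(x_n)/f'(x_n)
f(x) = 2x^2 - 5x - 3
f'(x) = 4x - 5

Iteration 1:
  f(2.000000) = -5.000000
  f'(2.000000) = 3.000000
  x_1 = 2.000000 - (-5.000000)/(3.000000) = 3.666667

Iteration 2:
  f(3.666667) = 5.555556
  f'(3.666667) = 9.666667
  x_2 = 3.666667 - (5.555556)/(9.666667) = 3.091954

x_2 = 3.091954


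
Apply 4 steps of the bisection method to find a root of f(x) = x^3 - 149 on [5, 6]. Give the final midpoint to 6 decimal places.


f(x) = x^3 - 149
f(5) = -24 < 0
f(6) = 67 > 0

Step 1: midpoint = (5.000000 + 6.000000)/2 = 5.500000
  f(5.500000) = 17.375000
  f(mid) > 0, so root is in [5.000000, 5.500000]

Step 2: midpoint = (5.000000 + 5.500000)/2 = 5.250000
  f(5.250000) = -4.296875
  f(mid) < 0, so root is in [5.250000, 5.500000]

Step 3: midpoint = (5.250000 + 5.500000)/2 = 5.375000
  f(5.375000) = 6.287109
  f(mid) > 0, so root is in [5.250000, 5.375000]

Step 4: midpoint = (5.250000 + 5.375000)/2 = 5.312500
  f(5.312500) = 0.932861
  f(mid) > 0, so root is in [5.250000, 5.312500]

midpoint = 5.312500


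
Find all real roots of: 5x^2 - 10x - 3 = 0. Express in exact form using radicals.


Using the quadratic formula: x = (-b ± sqrt(b^2 - 4ac)) / (2a)
Here a = 5, b = -10, c = -3
Discriminant = b^2 - 4ac = (-10)^2 - 4(5)(-3) = 100 + 60 = 160
Since discriminant = 160 > 0, there are two real roots.
x = (10 ± 4*sqrt(10)) / 10
Simplifying: x = (5 ± 2*sqrt(10)) / 5
Numerically: x ≈ 2.2649 or x ≈ -0.2649

x = (5 + 2*sqrt(10)) / 5 or x = (5 - 2*sqrt(10)) / 5


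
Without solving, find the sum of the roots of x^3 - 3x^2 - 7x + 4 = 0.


By Vieta's formulas for x^3 + bx^2 + cx + d = 0:
  r1 + r2 + r3 = -b/a = 3
  r1*r2 + r1*r3 + r2*r3 = c/a = -7
  r1*r2*r3 = -d/a = -4


Sum = 3


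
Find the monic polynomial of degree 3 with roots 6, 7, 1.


A monic polynomial with roots 6, 7, 1 is:
p(x) = (x - 6)(x - 7)(x - 1)
After multiplying by (x - 6): x - 6
After multiplying by (x - 7): x^2 - 13x + 42
After multiplying by (x - 1): x^3 - 14x^2 + 55x - 42

x^3 - 14x^2 + 55x - 42


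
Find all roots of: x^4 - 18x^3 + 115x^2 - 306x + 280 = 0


Let p(x) = x^4 - 18x^3 + 115x^2 - 306x + 280. By the rational root theorem (leading coefficient 1), any rational root is an integer divisor of 280: try ±1, ±2, ... in turn.
Test x = 1: value = 72 ≠ 0.
Test x = -1: value = 720 ≠ 0.
Test x = 2: value = 0 ✓, so (x - 2) is a factor.
Synthetic division by (x - 2): bring down 1; 1(2) - 18 = -16; (-16)(2) + 115 = 83; 83(2) - 306 = -140; (-140)(2) + 280 = 0 → quotient x^3 - 16x^2 + 83x - 140, remainder 0.
Continue with the quotient x^3 - 16x^2 + 83x - 140 (candidates must divide 140; re-test x = 2 first in case it repeats).
Test x = 2: value = -30 ≠ 0.
Test x = -2: value = -378 ≠ 0.
Test x = 4: value = 0 ✓, so (x - 4) is a factor.
Synthetic division by (x - 4): bring down 1; 1(4) - 16 = -12; (-12)(4) + 83 = 35; 35(4) - 140 = 0 → quotient x^2 - 12x + 35, remainder 0.
Solve the quadratic x^2 - 12x + 35 = 0: discriminant = (-12)^2 - 4(1)(35) = 144 - 140 = 4.
sqrt(4) = 2, so x = (12 ± 2)/2: x = 7 or x = 5.
Collecting all roots found:

x = 2, x = 4, x = 5, x = 7


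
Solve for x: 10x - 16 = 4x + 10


Starting with: 10x - 16 = 4x + 10
Move all x terms to left: (10 - 4)x = 10 + 16
Simplify: 6x = 26
Divide both sides by 6: x = 13/3

x = 13/3


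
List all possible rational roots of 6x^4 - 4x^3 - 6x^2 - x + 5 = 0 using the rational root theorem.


Rational root theorem: possible roots are ±p/q where:
  p divides the constant term (5): p ∈ {1, 5}
  q divides the leading coefficient (6): q ∈ {1, 2, 3, 6}

All possible rational roots: -5, -5/2, -5/3, -1, -5/6, -1/2, -1/3, -1/6, 1/6, 1/3, 1/2, 5/6, 1, 5/3, 5/2, 5

-5, -5/2, -5/3, -1, -5/6, -1/2, -1/3, -1/6, 1/6, 1/3, 1/2, 5/6, 1, 5/3, 5/2, 5


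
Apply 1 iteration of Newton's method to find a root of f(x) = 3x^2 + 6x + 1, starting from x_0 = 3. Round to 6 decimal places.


Newton's method: x_(n+1) = x_n - f(x_n)/f'(x_n)
f(x) = 3x^2 + 6x + 1
f'(x) = 6x + 6

Iteration 1:
  f(3.000000) = 46.000000
  f'(3.000000) = 24.000000
  x_1 = 3.000000 - (46.000000)/(24.000000) = 1.083333

x_1 = 1.083333


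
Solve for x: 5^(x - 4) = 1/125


Express both sides with the same base.
1/125 = 5^(-3)
Since the bases match, equate exponents: x - 4 = -3
So x = -3 - (-4) = 1

x = 1


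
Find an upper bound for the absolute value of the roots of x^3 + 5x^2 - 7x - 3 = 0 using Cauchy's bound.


Cauchy's bound: all roots r satisfy |r| <= 1 + max(|a_i/a_n|) for i = 0,...,n-1
where a_n is the leading coefficient.

Coefficients: [1, 5, -7, -3]
Leading coefficient a_n = 1
Ratios |a_i/a_n|: 5, 7, 3
Maximum ratio: 7
Cauchy's bound: |r| <= 1 + 7 = 8

Upper bound = 8


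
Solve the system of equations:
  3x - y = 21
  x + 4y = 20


Using Cramer's rule:
Determinant D = (3)(4) - (1)(-1) = 12 + 1 = 13
Dx = (21)(4) - (20)(-1) = 84 + 20 = 104
Dy = (3)(20) - (1)(21) = 60 - 21 = 39
x = Dx/D = 104/13 = 8
y = Dy/D = 39/13 = 3

x = 8, y = 3


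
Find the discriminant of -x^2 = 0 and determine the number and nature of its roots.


For ax^2 + bx + c = 0, discriminant D = b^2 - 4ac
Here a = -1, b = 0, c = 0
D = (0)^2 - 4(-1)(0) = 0 - 0 = 0

D = 0
The equation has exactly 1 real root (a repeated/double root).

Discriminant = 0, 1 repeated real root


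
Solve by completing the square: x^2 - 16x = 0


Start: x^2 - 16x + 0 = 0
Move constant: x^2 - 16x = 0
Half of -16 is -8, squared is 64
Add 64 to both sides: x^2 - 16x + 64 = 64
(x - 8)^2 = 64
x - 8 = ±8
x = 8 + 8 = 16 or x = 8 - 8 = 0

x = 0, x = 16


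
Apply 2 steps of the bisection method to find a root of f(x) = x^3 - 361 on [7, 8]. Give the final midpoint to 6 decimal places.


f(x) = x^3 - 361
f(7) = -18 < 0
f(8) = 151 > 0

Step 1: midpoint = (7.000000 + 8.000000)/2 = 7.500000
  f(7.500000) = 60.875000
  f(mid) > 0, so root is in [7.000000, 7.500000]

Step 2: midpoint = (7.000000 + 7.500000)/2 = 7.250000
  f(7.250000) = 20.078125
  f(mid) > 0, so root is in [7.000000, 7.250000]

midpoint = 7.250000


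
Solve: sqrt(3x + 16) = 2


Square both sides: 3x + 16 = 2^2 = 4
3x = 4 - 16 = -12
x = -4
Check: sqrt(3*(-4) + 16) = sqrt(4) = 2 ✓

x = -4


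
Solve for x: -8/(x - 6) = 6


Multiply both sides by (x - 6): -8 = 6(x - 6)
Distribute: -8 = 6x - 36
6x = -8 + 36 = 28
x = 14/3

x = 14/3


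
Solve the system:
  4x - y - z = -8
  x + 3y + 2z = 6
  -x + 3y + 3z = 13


Using Cramer's rule. Expand each determinant along the first row.
D  = 4*[3*3 - 2*3] - (-1)*[1*3 - 2*(-1)] + (-1)*[1*3 - 3*(-1)]
  = 4*(3) - (-1)*(5) + (-1)*(6) = 11
Dx = (-8)*[3*3 - 2*3] - (-1)*[6*3 - 2*13] + (-1)*[6*3 - 3*13]
  = (-8)*(3) - (-1)*(-8) + (-1)*(-21) = -11
Dy = 4*[6*3 - 2*13] - (-8)*[1*3 - 2*(-1)] + (-1)*[1*13 - 6*(-1)]
  = 4*(-8) - (-8)*(5) + (-1)*(19) = -11
Dz = 4*[3*13 - 6*3] - (-1)*[1*13 - 6*(-1)] + (-8)*[1*3 - 3*(-1)]
  = 4*(21) - (-1)*(19) + (-8)*(6) = 55
x = Dx/D = -11/11 = -1, y = Dy/D = -11/11 = -1, z = Dz/D = 55/11 = 5
Check eq1: (4)(-1) + (-1)(-1) + (-1)(5) = -8 = -8 ✓
Check eq2: (1)(-1) + (3)(-1) + (2)(5) = 6 = 6 ✓
Check eq3: (-1)(-1) + (3)(-1) + (3)(5) = 13 = 13 ✓

x = -1, y = -1, z = 5


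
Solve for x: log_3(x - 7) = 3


Convert to exponential form: x - 7 = 3^3 = 27
x = 27 + 7 = 34
Check: log_3(34 - 7) = log_3(27) = log_3(27) = 3 ✓

x = 34


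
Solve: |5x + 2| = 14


An absolute value equation |expr| = 14 gives two cases:
Case 1: 5x + 2 = 14
  5x = 12, so x = 12/5
Case 2: 5x + 2 = -14
  5x = -16, so x = -16/5

x = -16/5, x = 12/5


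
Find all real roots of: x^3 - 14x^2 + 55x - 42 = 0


Let p(x) = x^3 - 14x^2 + 55x - 42. By the rational root theorem (leading coefficient 1), any rational root is an integer divisor of 42: try ±1, ±2, ... in turn.
Test x = 1: value = 0 ✓, so (x - 1) is a factor.
Synthetic division by (x - 1): bring down 1; 1(1) - 14 = -13; (-13)(1) + 55 = 42; 42(1) - 42 = 0 → quotient x^2 - 13x + 42, remainder 0.
Solve the quadratic x^2 - 13x + 42 = 0: discriminant = (-13)^2 - 4(1)(42) = 169 - 168 = 1.
sqrt(1) = 1, so x = (13 ± 1)/2: x = 7 or x = 6.

x = 1, x = 6, x = 7


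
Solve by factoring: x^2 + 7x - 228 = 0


We need two numbers that multiply to -228 and add to 7.
Those numbers are 19 and -12 (since 19 * (-12) = -228 and 19 + (-12) = 7).
So x^2 + 7x - 228 = (x + 19)(x - 12) = 0
Setting each factor to zero: x = -19 or x = 12

x = -19, x = 12


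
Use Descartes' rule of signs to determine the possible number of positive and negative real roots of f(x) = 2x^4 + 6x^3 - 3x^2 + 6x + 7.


Descartes' rule of signs:

For positive roots, count sign changes in f(x) = 2x^4 + 6x^3 - 3x^2 + 6x + 7:
Signs of coefficients: +, +, -, +, +
Number of sign changes: 2
Possible positive real roots: 2, 0

For negative roots, examine f(-x) = 2x^4 - 6x^3 - 3x^2 - 6x + 7:
Signs of coefficients: +, -, -, -, +
Number of sign changes: 2
Possible negative real roots: 2, 0

Positive roots: 2 or 0; Negative roots: 2 or 0


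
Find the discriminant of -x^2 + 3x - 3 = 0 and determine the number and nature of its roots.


For ax^2 + bx + c = 0, discriminant D = b^2 - 4ac
Here a = -1, b = 3, c = -3
D = (3)^2 - 4(-1)(-3) = 9 - 12 = -3

D = -3 < 0
The equation has no real roots (2 complex conjugate roots).

Discriminant = -3, no real roots (2 complex conjugate roots)


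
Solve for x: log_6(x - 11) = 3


Convert to exponential form: x - 11 = 6^3 = 216
x = 216 + 11 = 227
Check: log_6(227 - 11) = log_6(216) = log_6(216) = 3 ✓

x = 227


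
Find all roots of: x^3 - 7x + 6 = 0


Let p(x) = x^3 - 7x + 6. By the rational root theorem (leading coefficient 1), any rational root is an integer divisor of 6: try ±1, ±2, ... in turn.
Test x = 1: value = 0 ✓, so (x - 1) is a factor.
Synthetic division by (x - 1): bring down 1; 1(1) + 0 = 1; 1(1) - 7 = -6; (-6)(1) + 6 = 0 → quotient x^2 + x - 6, remainder 0.
Solve the quadratic x^2 + x - 6 = 0: discriminant = 1^2 - 4(1)(-6) = 1 + 24 = 25.
sqrt(25) = 5, so x = (-1 ± 5)/2: x = 2 or x = -3.
Collecting all roots found:

x = -3, x = 1, x = 2


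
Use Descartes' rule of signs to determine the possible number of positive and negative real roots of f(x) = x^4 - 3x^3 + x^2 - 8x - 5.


Descartes' rule of signs:

For positive roots, count sign changes in f(x) = x^4 - 3x^3 + x^2 - 8x - 5:
Signs of coefficients: +, -, +, -, -
Number of sign changes: 3
Possible positive real roots: 3, 1

For negative roots, examine f(-x) = x^4 + 3x^3 + x^2 + 8x - 5:
Signs of coefficients: +, +, +, +, -
Number of sign changes: 1
Possible negative real roots: 1

Positive roots: 3 or 1; Negative roots: 1


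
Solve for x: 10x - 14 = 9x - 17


Starting with: 10x - 14 = 9x - 17
Move all x terms to left: (10 - 9)x = -17 + 14
Simplify: x = -3
Divide both sides by 1: x = -3

x = -3


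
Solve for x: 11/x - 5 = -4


Subtract -5 from both sides: 11/x = 1
Multiply both sides by x: 11 = 1 * x
Divide by 1: x = 11

x = 11


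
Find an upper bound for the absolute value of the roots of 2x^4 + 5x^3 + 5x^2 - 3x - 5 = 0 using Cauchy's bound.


Cauchy's bound: all roots r satisfy |r| <= 1 + max(|a_i/a_n|) for i = 0,...,n-1
where a_n is the leading coefficient.

Coefficients: [2, 5, 5, -3, -5]
Leading coefficient a_n = 2
Ratios |a_i/a_n|: 5/2, 5/2, 3/2, 5/2
Maximum ratio: 5/2
Cauchy's bound: |r| <= 1 + 5/2 = 7/2

Upper bound = 7/2


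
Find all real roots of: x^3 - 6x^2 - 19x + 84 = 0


Let p(x) = x^3 - 6x^2 - 19x + 84. By the rational root theorem (leading coefficient 1), any rational root is an integer divisor of 84: try ±1, ±2, ... in turn.
Test x = 1: value = 60 ≠ 0.
Test x = -1: value = 96 ≠ 0.
Test x = 2: value = 30 ≠ 0.
Test x = -2: value = 90 ≠ 0.
Test x = 3: value = 0 ✓, so (x - 3) is a factor.
Synthetic division by (x - 3): bring down 1; 1(3) - 6 = -3; (-3)(3) - 19 = -28; (-28)(3) + 84 = 0 → quotient x^2 - 3x - 28, remainder 0.
Solve the quadratic x^2 - 3x - 28 = 0: discriminant = (-3)^2 - 4(1)(-28) = 9 + 112 = 121.
sqrt(121) = 11, so x = (3 ± 11)/2: x = 7 or x = -4.

x = -4, x = 3, x = 7


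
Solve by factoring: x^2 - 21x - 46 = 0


We need two numbers that multiply to -46 and add to -21.
Those numbers are -23 and 2 (since (-23) * 2 = -46 and (-23) + 2 = -21).
So x^2 - 21x - 46 = (x - 23)(x + 2) = 0
Setting each factor to zero: x = 23 or x = -2

x = -2, x = 23


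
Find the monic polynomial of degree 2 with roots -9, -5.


A monic polynomial with roots -9, -5 is:
p(x) = (x + 9)(x + 5)
After multiplying by (x + 9): x + 9
After multiplying by (x + 5): x^2 + 14x + 45

x^2 + 14x + 45


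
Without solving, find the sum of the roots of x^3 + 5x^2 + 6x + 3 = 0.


By Vieta's formulas for x^3 + bx^2 + cx + d = 0:
  r1 + r2 + r3 = -b/a = -5
  r1*r2 + r1*r3 + r2*r3 = c/a = 6
  r1*r2*r3 = -d/a = -3


Sum = -5


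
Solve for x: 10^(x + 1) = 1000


Express both sides with the same base.
1000 = 10^3
Since the bases match, equate exponents: x + 1 = 3
So x = 3 - (1) = 2

x = 2


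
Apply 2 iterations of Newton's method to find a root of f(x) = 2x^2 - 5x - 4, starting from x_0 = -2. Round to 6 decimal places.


Newton's method: x_(n+1) = x_n - f(x_n)/f'(x_n)
f(x) = 2x^2 - 5x - 4
f'(x) = 4x - 5

Iteration 1:
  f(-2.000000) = 14.000000
  f'(-2.000000) = -13.000000
  x_1 = -2.000000 - (14.000000)/(-13.000000) = -0.923077

Iteration 2:
  f(-0.923077) = 2.319527
  f'(-0.923077) = -8.692308
  x_2 = -0.923077 - (2.319527)/(-8.692308) = -0.656229

x_2 = -0.656229
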